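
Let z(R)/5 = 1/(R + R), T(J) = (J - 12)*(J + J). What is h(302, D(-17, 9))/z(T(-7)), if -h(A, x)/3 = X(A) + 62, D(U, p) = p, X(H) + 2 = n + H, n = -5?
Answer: -569772/5 ≈ -1.1395e+5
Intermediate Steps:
X(H) = -7 + H (X(H) = -2 + (-5 + H) = -7 + H)
h(A, x) = -165 - 3*A (h(A, x) = -3*((-7 + A) + 62) = -3*(55 + A) = -165 - 3*A)
T(J) = 2*J*(-12 + J) (T(J) = (-12 + J)*(2*J) = 2*J*(-12 + J))
z(R) = 5/(2*R) (z(R) = 5/(R + R) = 5/((2*R)) = 5*(1/(2*R)) = 5/(2*R))
h(302, D(-17, 9))/z(T(-7)) = (-165 - 3*302)/((5/(2*((2*(-7)*(-12 - 7)))))) = (-165 - 906)/((5/(2*((2*(-7)*(-19)))))) = -1071/((5/2)/266) = -1071/((5/2)*(1/266)) = -1071/5/532 = -1071*532/5 = -569772/5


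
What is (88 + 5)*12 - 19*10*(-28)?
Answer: 6436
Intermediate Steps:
(88 + 5)*12 - 19*10*(-28) = 93*12 - 190*(-28) = 1116 + 5320 = 6436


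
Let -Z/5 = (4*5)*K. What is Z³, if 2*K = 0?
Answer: 0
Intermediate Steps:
K = 0 (K = (½)*0 = 0)
Z = 0 (Z = -5*4*5*0 = -100*0 = -5*0 = 0)
Z³ = 0³ = 0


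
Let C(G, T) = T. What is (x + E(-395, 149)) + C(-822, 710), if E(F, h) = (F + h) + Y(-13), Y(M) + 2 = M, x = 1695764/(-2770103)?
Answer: 177440069/395729 ≈ 448.39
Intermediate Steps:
x = -242252/395729 (x = 1695764*(-1/2770103) = -242252/395729 ≈ -0.61217)
Y(M) = -2 + M
E(F, h) = -15 + F + h (E(F, h) = (F + h) + (-2 - 13) = (F + h) - 15 = -15 + F + h)
(x + E(-395, 149)) + C(-822, 710) = (-242252/395729 + (-15 - 395 + 149)) + 710 = (-242252/395729 - 261) + 710 = -103527521/395729 + 710 = 177440069/395729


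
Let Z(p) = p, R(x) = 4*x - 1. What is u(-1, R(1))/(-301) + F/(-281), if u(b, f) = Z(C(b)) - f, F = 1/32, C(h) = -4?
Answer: 8949/386656 ≈ 0.023145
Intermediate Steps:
R(x) = -1 + 4*x
F = 1/32 ≈ 0.031250
u(b, f) = -4 - f
u(-1, R(1))/(-301) + F/(-281) = (-4 - (-1 + 4*1))/(-301) + (1/32)/(-281) = (-4 - (-1 + 4))*(-1/301) + (1/32)*(-1/281) = (-4 - 1*3)*(-1/301) - 1/8992 = (-4 - 3)*(-1/301) - 1/8992 = -7*(-1/301) - 1/8992 = 1/43 - 1/8992 = 8949/386656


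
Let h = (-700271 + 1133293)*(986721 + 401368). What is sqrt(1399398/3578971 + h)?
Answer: 4*sqrt(3976841479497702379826)/325361 ≈ 7.7529e+5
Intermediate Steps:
h = 601073074958 (h = 433022*1388089 = 601073074958)
sqrt(1399398/3578971 + h) = sqrt(1399398/3578971 + 601073074958) = sqrt(1399398*(1/3578971) + 601073074958) = sqrt(127218/325361 + 601073074958) = sqrt(195565736741537056/325361) = 4*sqrt(3976841479497702379826)/325361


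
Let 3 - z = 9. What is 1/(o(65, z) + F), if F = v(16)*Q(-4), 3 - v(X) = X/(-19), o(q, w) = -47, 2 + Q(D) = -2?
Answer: -19/1185 ≈ -0.016034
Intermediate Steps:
z = -6 (z = 3 - 1*9 = 3 - 9 = -6)
Q(D) = -4 (Q(D) = -2 - 2 = -4)
v(X) = 3 + X/19 (v(X) = 3 - X/(-19) = 3 - X*(-1)/19 = 3 - (-1)*X/19 = 3 + X/19)
F = -292/19 (F = (3 + (1/19)*16)*(-4) = (3 + 16/19)*(-4) = (73/19)*(-4) = -292/19 ≈ -15.368)
1/(o(65, z) + F) = 1/(-47 - 292/19) = 1/(-1185/19) = -19/1185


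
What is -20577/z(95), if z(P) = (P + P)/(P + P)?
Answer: -20577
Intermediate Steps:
z(P) = 1 (z(P) = (2*P)/((2*P)) = (2*P)*(1/(2*P)) = 1)
-20577/z(95) = -20577/1 = -20577*1 = -20577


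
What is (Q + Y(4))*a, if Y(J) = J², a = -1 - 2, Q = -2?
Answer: -42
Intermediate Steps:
a = -3
(Q + Y(4))*a = (-2 + 4²)*(-3) = (-2 + 16)*(-3) = 14*(-3) = -42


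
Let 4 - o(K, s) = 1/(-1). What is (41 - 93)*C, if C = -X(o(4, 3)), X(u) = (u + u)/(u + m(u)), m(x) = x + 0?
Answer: 52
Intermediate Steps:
o(K, s) = 5 (o(K, s) = 4 - 1/(-1) = 4 - 1*(-1) = 4 + 1 = 5)
m(x) = x
X(u) = 1 (X(u) = (u + u)/(u + u) = (2*u)/((2*u)) = (2*u)*(1/(2*u)) = 1)
C = -1 (C = -1*1 = -1)
(41 - 93)*C = (41 - 93)*(-1) = -52*(-1) = 52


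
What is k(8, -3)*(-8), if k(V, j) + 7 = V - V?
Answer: 56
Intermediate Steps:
k(V, j) = -7 (k(V, j) = -7 + (V - V) = -7 + 0 = -7)
k(8, -3)*(-8) = -7*(-8) = 56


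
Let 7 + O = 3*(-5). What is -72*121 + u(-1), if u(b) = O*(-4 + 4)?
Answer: -8712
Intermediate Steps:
O = -22 (O = -7 + 3*(-5) = -7 - 15 = -22)
u(b) = 0 (u(b) = -22*(-4 + 4) = -22*0 = 0)
-72*121 + u(-1) = -72*121 + 0 = -8712 + 0 = -8712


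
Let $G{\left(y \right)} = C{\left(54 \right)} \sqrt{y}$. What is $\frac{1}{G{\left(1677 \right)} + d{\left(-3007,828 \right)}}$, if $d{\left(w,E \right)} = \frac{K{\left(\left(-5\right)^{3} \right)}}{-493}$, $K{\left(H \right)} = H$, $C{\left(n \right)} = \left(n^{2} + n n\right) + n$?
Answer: $- \frac{61625}{14121063848196683} + \frac{1430586414 \sqrt{1677}}{14121063848196683} \approx 4.1487 \cdot 10^{-6}$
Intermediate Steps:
$C{\left(n \right)} = n + 2 n^{2}$ ($C{\left(n \right)} = \left(n^{2} + n^{2}\right) + n = 2 n^{2} + n = n + 2 n^{2}$)
$d{\left(w,E \right)} = \frac{125}{493}$ ($d{\left(w,E \right)} = \frac{\left(-5\right)^{3}}{-493} = \left(-125\right) \left(- \frac{1}{493}\right) = \frac{125}{493}$)
$G{\left(y \right)} = 5886 \sqrt{y}$ ($G{\left(y \right)} = 54 \left(1 + 2 \cdot 54\right) \sqrt{y} = 54 \left(1 + 108\right) \sqrt{y} = 54 \cdot 109 \sqrt{y} = 5886 \sqrt{y}$)
$\frac{1}{G{\left(1677 \right)} + d{\left(-3007,828 \right)}} = \frac{1}{5886 \sqrt{1677} + \frac{125}{493}} = \frac{1}{\frac{125}{493} + 5886 \sqrt{1677}}$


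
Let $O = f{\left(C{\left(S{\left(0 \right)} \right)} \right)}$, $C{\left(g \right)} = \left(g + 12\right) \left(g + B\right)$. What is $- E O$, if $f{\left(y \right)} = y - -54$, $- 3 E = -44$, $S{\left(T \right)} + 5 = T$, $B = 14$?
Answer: $-1716$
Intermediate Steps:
$S{\left(T \right)} = -5 + T$
$E = \frac{44}{3}$ ($E = \left(- \frac{1}{3}\right) \left(-44\right) = \frac{44}{3} \approx 14.667$)
$C{\left(g \right)} = \left(12 + g\right) \left(14 + g\right)$ ($C{\left(g \right)} = \left(g + 12\right) \left(g + 14\right) = \left(12 + g\right) \left(14 + g\right)$)
$f{\left(y \right)} = 54 + y$ ($f{\left(y \right)} = y + 54 = 54 + y$)
$O = 117$ ($O = 54 + \left(168 + \left(-5 + 0\right)^{2} + 26 \left(-5 + 0\right)\right) = 54 + \left(168 + \left(-5\right)^{2} + 26 \left(-5\right)\right) = 54 + \left(168 + 25 - 130\right) = 54 + 63 = 117$)
$- E O = - \frac{44 \cdot 117}{3} = \left(-1\right) 1716 = -1716$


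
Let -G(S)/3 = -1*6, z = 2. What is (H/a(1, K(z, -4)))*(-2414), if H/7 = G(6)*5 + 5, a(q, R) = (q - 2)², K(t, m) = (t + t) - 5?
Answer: -1605310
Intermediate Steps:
G(S) = 18 (G(S) = -(-3)*6 = -3*(-6) = 18)
K(t, m) = -5 + 2*t (K(t, m) = 2*t - 5 = -5 + 2*t)
a(q, R) = (-2 + q)²
H = 665 (H = 7*(18*5 + 5) = 7*(90 + 5) = 7*95 = 665)
(H/a(1, K(z, -4)))*(-2414) = (665/((-2 + 1)²))*(-2414) = (665/((-1)²))*(-2414) = (665/1)*(-2414) = (665*1)*(-2414) = 665*(-2414) = -1605310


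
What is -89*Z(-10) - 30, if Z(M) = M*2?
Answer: 1750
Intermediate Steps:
Z(M) = 2*M
-89*Z(-10) - 30 = -178*(-10) - 30 = -89*(-20) - 30 = 1780 - 30 = 1750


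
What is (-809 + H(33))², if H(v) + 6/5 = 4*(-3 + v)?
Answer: 11909401/25 ≈ 4.7638e+5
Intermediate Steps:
H(v) = -66/5 + 4*v (H(v) = -6/5 + 4*(-3 + v) = -6/5 + (-12 + 4*v) = -66/5 + 4*v)
(-809 + H(33))² = (-809 + (-66/5 + 4*33))² = (-809 + (-66/5 + 132))² = (-809 + 594/5)² = (-3451/5)² = 11909401/25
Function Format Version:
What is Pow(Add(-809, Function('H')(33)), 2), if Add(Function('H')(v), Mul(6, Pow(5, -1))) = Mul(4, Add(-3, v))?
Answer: Rational(11909401, 25) ≈ 4.7638e+5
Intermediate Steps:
Function('H')(v) = Add(Rational(-66, 5), Mul(4, v)) (Function('H')(v) = Add(Rational(-6, 5), Mul(4, Add(-3, v))) = Add(Rational(-6, 5), Add(-12, Mul(4, v))) = Add(Rational(-66, 5), Mul(4, v)))
Pow(Add(-809, Function('H')(33)), 2) = Pow(Add(-809, Add(Rational(-66, 5), Mul(4, 33))), 2) = Pow(Add(-809, Add(Rational(-66, 5), 132)), 2) = Pow(Add(-809, Rational(594, 5)), 2) = Pow(Rational(-3451, 5), 2) = Rational(11909401, 25)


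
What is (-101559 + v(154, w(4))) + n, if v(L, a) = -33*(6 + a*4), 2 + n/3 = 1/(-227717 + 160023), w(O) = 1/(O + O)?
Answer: -3444930738/33847 ≈ -1.0178e+5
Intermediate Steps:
w(O) = 1/(2*O)
n = -406167/67694 (n = -6 + 3/(-227717 + 160023) = -6 + 3/(-67694) = -6 + 3*(-1/67694) = -6 - 3/67694 = -406167/67694 ≈ -6.0000)
v(L, a) = -198 - 132*a (v(L, a) = -33*(6 + 4*a) = -198 - 132*a)
(-101559 + v(154, w(4))) + n = (-101559 + (-198 - 66/4)) - 406167/67694 = (-101559 + (-198 - 132*1/8)) - 406167/67694 = (-101559 + (-198 - 33/2)) - 406167/67694 = (-101559 - 429/2) - 406167/67694 = -203547/2 - 406167/67694 = -3444930738/33847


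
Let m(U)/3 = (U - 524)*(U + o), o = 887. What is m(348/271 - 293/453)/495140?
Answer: -3500606457894781/1243688869873110 ≈ -2.8147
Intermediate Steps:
m(U) = 3*(-524 + U)*(887 + U) (m(U) = 3*((U - 524)*(U + 887)) = 3*((-524 + U)*(887 + U)) = 3*(-524 + U)*(887 + U))
m(348/271 - 293/453)/495140 = (-1394364 + 3*(348/271 - 293/453)² + 1089*(348/271 - 293/453))/495140 = (-1394364 + 3*(348*(1/271) - 293*1/453)² + 1089*(348*(1/271) - 293*1/453))*(1/495140) = (-1394364 + 3*(348/271 - 293/453)² + 1089*(348/271 - 293/453))*(1/495140) = (-1394364 + 3*(78241/122763)² + 1089*(78241/122763))*(1/495140) = (-1394364 + 3*(6121654081/15070754169) + 28401483/40921)*(1/495140) = (-1394364 + 6121654081/5023584723 + 28401483/40921)*(1/495140) = -7001212915789562/5023584723*1/495140 = -3500606457894781/1243688869873110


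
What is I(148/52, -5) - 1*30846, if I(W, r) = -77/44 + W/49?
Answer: -78599919/2548 ≈ -30848.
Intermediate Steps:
I(W, r) = -7/4 + W/49 (I(W, r) = -77*1/44 + W*(1/49) = -7/4 + W/49)
I(148/52, -5) - 1*30846 = (-7/4 + (148/52)/49) - 1*30846 = (-7/4 + (148*(1/52))/49) - 30846 = (-7/4 + (1/49)*(37/13)) - 30846 = (-7/4 + 37/637) - 30846 = -4311/2548 - 30846 = -78599919/2548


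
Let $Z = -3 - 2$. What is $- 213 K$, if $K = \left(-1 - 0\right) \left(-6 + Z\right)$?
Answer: $-2343$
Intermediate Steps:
$Z = -5$ ($Z = -3 - 2 = -5$)
$K = 11$ ($K = \left(-1 - 0\right) \left(-6 - 5\right) = \left(-1 + 0\right) \left(-11\right) = \left(-1\right) \left(-11\right) = 11$)
$- 213 K = \left(-213\right) 11 = -2343$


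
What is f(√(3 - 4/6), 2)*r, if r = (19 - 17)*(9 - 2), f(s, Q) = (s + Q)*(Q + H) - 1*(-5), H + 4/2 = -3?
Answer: -14 - 14*√21 ≈ -78.156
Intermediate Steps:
H = -5 (H = -2 - 3 = -5)
f(s, Q) = 5 + (-5 + Q)*(Q + s) (f(s, Q) = (s + Q)*(Q - 5) - 1*(-5) = (Q + s)*(-5 + Q) + 5 = (-5 + Q)*(Q + s) + 5 = 5 + (-5 + Q)*(Q + s))
r = 14 (r = 2*7 = 14)
f(√(3 - 4/6), 2)*r = (5 + 2² - 5*2 - 5*√(3 - 4/6) + 2*√(3 - 4/6))*14 = (5 + 4 - 10 - 5*√(3 - 4*⅙) + 2*√(3 - 4*⅙))*14 = (5 + 4 - 10 - 5*√(3 - ⅔) + 2*√(3 - ⅔))*14 = (5 + 4 - 10 - 5*√21/3 + 2*√(7/3))*14 = (5 + 4 - 10 - 5*√21/3 + 2*(√21/3))*14 = (5 + 4 - 10 - 5*√21/3 + 2*√21/3)*14 = (-1 - √21)*14 = -14 - 14*√21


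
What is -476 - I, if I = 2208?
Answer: -2684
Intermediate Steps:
-476 - I = -476 - 1*2208 = -476 - 2208 = -2684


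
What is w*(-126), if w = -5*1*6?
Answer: 3780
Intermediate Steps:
w = -30 (w = -5*6 = -30)
w*(-126) = -30*(-126) = 3780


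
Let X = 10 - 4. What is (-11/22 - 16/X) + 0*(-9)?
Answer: -19/6 ≈ -3.1667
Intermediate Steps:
X = 6
(-11/22 - 16/X) + 0*(-9) = (-11/22 - 16/6) + 0*(-9) = (-11*1/22 - 16*1/6) + 0 = (-1/2 - 8/3) + 0 = -19/6 + 0 = -19/6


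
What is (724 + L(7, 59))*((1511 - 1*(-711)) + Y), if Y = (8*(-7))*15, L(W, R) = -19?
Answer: 974310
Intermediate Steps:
Y = -840 (Y = -56*15 = -840)
(724 + L(7, 59))*((1511 - 1*(-711)) + Y) = (724 - 19)*((1511 - 1*(-711)) - 840) = 705*((1511 + 711) - 840) = 705*(2222 - 840) = 705*1382 = 974310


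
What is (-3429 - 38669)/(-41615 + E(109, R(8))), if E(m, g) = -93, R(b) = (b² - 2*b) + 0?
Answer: 21049/20854 ≈ 1.0093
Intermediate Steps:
R(b) = b² - 2*b
(-3429 - 38669)/(-41615 + E(109, R(8))) = (-3429 - 38669)/(-41615 - 93) = -42098/(-41708) = -42098*(-1/41708) = 21049/20854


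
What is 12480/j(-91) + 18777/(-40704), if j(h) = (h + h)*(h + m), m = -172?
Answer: -5010179/24978688 ≈ -0.20058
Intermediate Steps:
j(h) = 2*h*(-172 + h) (j(h) = (h + h)*(h - 172) = (2*h)*(-172 + h) = 2*h*(-172 + h))
12480/j(-91) + 18777/(-40704) = 12480/((2*(-91)*(-172 - 91))) + 18777/(-40704) = 12480/((2*(-91)*(-263))) + 18777*(-1/40704) = 12480/47866 - 6259/13568 = 12480*(1/47866) - 6259/13568 = 480/1841 - 6259/13568 = -5010179/24978688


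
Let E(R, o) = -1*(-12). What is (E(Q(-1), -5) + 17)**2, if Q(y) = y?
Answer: 841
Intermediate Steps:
E(R, o) = 12
(E(Q(-1), -5) + 17)**2 = (12 + 17)**2 = 29**2 = 841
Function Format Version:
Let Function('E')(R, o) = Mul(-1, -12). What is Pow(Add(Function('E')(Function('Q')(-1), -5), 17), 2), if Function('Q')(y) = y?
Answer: 841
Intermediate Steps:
Function('E')(R, o) = 12
Pow(Add(Function('E')(Function('Q')(-1), -5), 17), 2) = Pow(Add(12, 17), 2) = Pow(29, 2) = 841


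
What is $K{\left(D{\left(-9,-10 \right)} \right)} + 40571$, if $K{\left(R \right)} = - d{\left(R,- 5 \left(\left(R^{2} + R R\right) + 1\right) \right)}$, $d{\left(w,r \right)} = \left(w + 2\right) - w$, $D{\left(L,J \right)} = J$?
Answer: $40569$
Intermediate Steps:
$d{\left(w,r \right)} = 2$ ($d{\left(w,r \right)} = \left(2 + w\right) - w = 2$)
$K{\left(R \right)} = -2$ ($K{\left(R \right)} = \left(-1\right) 2 = -2$)
$K{\left(D{\left(-9,-10 \right)} \right)} + 40571 = -2 + 40571 = 40569$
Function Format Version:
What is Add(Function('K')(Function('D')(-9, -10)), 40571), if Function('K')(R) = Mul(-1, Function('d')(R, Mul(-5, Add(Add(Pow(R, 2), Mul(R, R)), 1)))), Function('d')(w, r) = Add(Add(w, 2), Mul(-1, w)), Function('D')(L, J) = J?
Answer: 40569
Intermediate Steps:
Function('d')(w, r) = 2 (Function('d')(w, r) = Add(Add(2, w), Mul(-1, w)) = 2)
Function('K')(R) = -2 (Function('K')(R) = Mul(-1, 2) = -2)
Add(Function('K')(Function('D')(-9, -10)), 40571) = Add(-2, 40571) = 40569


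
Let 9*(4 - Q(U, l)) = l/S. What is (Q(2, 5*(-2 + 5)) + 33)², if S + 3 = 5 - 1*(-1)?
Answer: 107584/81 ≈ 1328.2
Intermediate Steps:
S = 3 (S = -3 + (5 - 1*(-1)) = -3 + (5 + 1) = -3 + 6 = 3)
Q(U, l) = 4 - l/27 (Q(U, l) = 4 - l/(9*3) = 4 - l/27)
(Q(2, 5*(-2 + 5)) + 33)² = ((4 - 5*(-2 + 5)/27) + 33)² = ((4 - 5*3/27) + 33)² = ((4 - 1/27*15) + 33)² = ((4 - 5/9) + 33)² = (31/9 + 33)² = (328/9)² = 107584/81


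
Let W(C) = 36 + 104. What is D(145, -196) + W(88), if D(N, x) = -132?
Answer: 8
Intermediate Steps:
W(C) = 140
D(145, -196) + W(88) = -132 + 140 = 8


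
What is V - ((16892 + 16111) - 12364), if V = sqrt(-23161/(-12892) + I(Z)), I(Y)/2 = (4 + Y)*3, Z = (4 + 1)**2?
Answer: -20639 + sqrt(7304507287)/6446 ≈ -20626.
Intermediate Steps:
Z = 25 (Z = 5**2 = 25)
I(Y) = 24 + 6*Y (I(Y) = 2*((4 + Y)*3) = 2*(12 + 3*Y) = 24 + 6*Y)
V = sqrt(7304507287)/6446 (V = sqrt(-23161/(-12892) + (24 + 6*25)) = sqrt(-23161*(-1/12892) + (24 + 150)) = sqrt(23161/12892 + 174) = sqrt(2266369/12892) = sqrt(7304507287)/6446 ≈ 13.259)
V - ((16892 + 16111) - 12364) = sqrt(7304507287)/6446 - ((16892 + 16111) - 12364) = sqrt(7304507287)/6446 - (33003 - 12364) = sqrt(7304507287)/6446 - 1*20639 = sqrt(7304507287)/6446 - 20639 = -20639 + sqrt(7304507287)/6446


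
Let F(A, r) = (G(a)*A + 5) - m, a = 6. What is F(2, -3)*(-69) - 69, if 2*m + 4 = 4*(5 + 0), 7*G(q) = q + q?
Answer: -690/7 ≈ -98.571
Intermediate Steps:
G(q) = 2*q/7 (G(q) = (q + q)/7 = (2*q)/7 = 2*q/7)
m = 8 (m = -2 + (4*(5 + 0))/2 = -2 + (4*5)/2 = -2 + (1/2)*20 = -2 + 10 = 8)
F(A, r) = -3 + 12*A/7 (F(A, r) = (((2/7)*6)*A + 5) - 1*8 = (12*A/7 + 5) - 8 = (5 + 12*A/7) - 8 = -3 + 12*A/7)
F(2, -3)*(-69) - 69 = (-3 + (12/7)*2)*(-69) - 69 = (-3 + 24/7)*(-69) - 69 = (3/7)*(-69) - 69 = -207/7 - 69 = -690/7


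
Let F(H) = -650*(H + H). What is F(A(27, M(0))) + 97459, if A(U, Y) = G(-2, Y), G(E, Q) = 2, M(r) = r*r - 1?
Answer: 94859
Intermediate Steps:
M(r) = -1 + r² (M(r) = r² - 1 = -1 + r²)
A(U, Y) = 2
F(H) = -1300*H
F(A(27, M(0))) + 97459 = -1300*2 + 97459 = -2600 + 97459 = 94859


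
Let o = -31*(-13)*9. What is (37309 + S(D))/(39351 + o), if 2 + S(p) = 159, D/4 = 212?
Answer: 1441/1653 ≈ 0.87175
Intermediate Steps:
D = 848 (D = 4*212 = 848)
S(p) = 157 (S(p) = -2 + 159 = 157)
o = 3627 (o = 403*9 = 3627)
(37309 + S(D))/(39351 + o) = (37309 + 157)/(39351 + 3627) = 37466/42978 = 37466*(1/42978) = 1441/1653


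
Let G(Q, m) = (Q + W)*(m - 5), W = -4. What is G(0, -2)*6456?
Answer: 180768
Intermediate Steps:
G(Q, m) = (-5 + m)*(-4 + Q) (G(Q, m) = (Q - 4)*(m - 5) = (-4 + Q)*(-5 + m) = (-5 + m)*(-4 + Q))
G(0, -2)*6456 = (20 - 5*0 - 4*(-2) + 0*(-2))*6456 = (20 + 0 + 8 + 0)*6456 = 28*6456 = 180768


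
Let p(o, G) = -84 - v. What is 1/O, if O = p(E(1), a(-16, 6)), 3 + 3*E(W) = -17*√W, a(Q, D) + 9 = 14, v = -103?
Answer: 1/19 ≈ 0.052632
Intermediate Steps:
a(Q, D) = 5 (a(Q, D) = -9 + 14 = 5)
E(W) = -1 - 17*√W/3 (E(W) = -1 + (-17*√W)/3 = -1 - 17*√W/3)
p(o, G) = 19 (p(o, G) = -84 - 1*(-103) = -84 + 103 = 19)
O = 19
1/O = 1/19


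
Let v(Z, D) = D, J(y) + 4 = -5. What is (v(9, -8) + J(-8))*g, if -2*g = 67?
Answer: 1139/2 ≈ 569.50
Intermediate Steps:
g = -67/2 (g = -½*67 = -67/2 ≈ -33.500)
J(y) = -9 (J(y) = -4 - 5 = -9)
(v(9, -8) + J(-8))*g = (-8 - 9)*(-67/2) = -17*(-67/2) = 1139/2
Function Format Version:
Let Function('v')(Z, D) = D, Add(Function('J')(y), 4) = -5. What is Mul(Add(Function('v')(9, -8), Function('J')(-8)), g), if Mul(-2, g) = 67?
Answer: Rational(1139, 2) ≈ 569.50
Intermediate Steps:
g = Rational(-67, 2) (g = Mul(Rational(-1, 2), 67) = Rational(-67, 2) ≈ -33.500)
Function('J')(y) = -9 (Function('J')(y) = Add(-4, -5) = -9)
Mul(Add(Function('v')(9, -8), Function('J')(-8)), g) = Mul(Add(-8, -9), Rational(-67, 2)) = Mul(-17, Rational(-67, 2)) = Rational(1139, 2)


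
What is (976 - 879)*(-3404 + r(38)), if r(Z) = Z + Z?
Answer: -322816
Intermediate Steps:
r(Z) = 2*Z
(976 - 879)*(-3404 + r(38)) = (976 - 879)*(-3404 + 2*38) = 97*(-3404 + 76) = 97*(-3328) = -322816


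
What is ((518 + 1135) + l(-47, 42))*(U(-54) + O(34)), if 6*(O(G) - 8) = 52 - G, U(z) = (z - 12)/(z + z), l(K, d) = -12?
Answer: 114323/6 ≈ 19054.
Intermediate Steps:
U(z) = (-12 + z)/(2*z) (U(z) = (-12 + z)/((2*z)) = (-12 + z)*(1/(2*z)) = (-12 + z)/(2*z))
O(G) = 50/3 - G/6 (O(G) = 8 + (52 - G)/6 = 8 + (26/3 - G/6) = 50/3 - G/6)
((518 + 1135) + l(-47, 42))*(U(-54) + O(34)) = ((518 + 1135) - 12)*((½)*(-12 - 54)/(-54) + (50/3 - ⅙*34)) = (1653 - 12)*((½)*(-1/54)*(-66) + (50/3 - 17/3)) = 1641*(11/18 + 11) = 1641*(209/18) = 114323/6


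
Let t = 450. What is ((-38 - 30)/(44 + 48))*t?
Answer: -7650/23 ≈ -332.61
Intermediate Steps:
((-38 - 30)/(44 + 48))*t = ((-38 - 30)/(44 + 48))*450 = -68/92*450 = -68*1/92*450 = -17/23*450 = -7650/23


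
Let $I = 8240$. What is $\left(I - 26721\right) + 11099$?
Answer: $-7382$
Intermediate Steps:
$\left(I - 26721\right) + 11099 = \left(8240 - 26721\right) + 11099 = -18481 + 11099 = -7382$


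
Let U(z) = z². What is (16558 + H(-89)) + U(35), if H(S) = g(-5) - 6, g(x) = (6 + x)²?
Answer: 17778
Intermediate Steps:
H(S) = -5 (H(S) = (6 - 5)² - 6 = 1² - 6 = 1 - 6 = -5)
(16558 + H(-89)) + U(35) = (16558 - 5) + 35² = 16553 + 1225 = 17778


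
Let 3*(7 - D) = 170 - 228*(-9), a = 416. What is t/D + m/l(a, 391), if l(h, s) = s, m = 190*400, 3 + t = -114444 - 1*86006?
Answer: 402407369/860591 ≈ 467.59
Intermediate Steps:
D = -2201/3 (D = 7 - (170 - 228*(-9))/3 = 7 - (170 + 2052)/3 = 7 - ⅓*2222 = 7 - 2222/3 = -2201/3 ≈ -733.67)
t = -200453 (t = -3 + (-114444 - 1*86006) = -3 + (-114444 - 86006) = -3 - 200450 = -200453)
m = 76000
t/D + m/l(a, 391) = -200453/(-2201/3) + 76000/391 = -200453*(-3/2201) + 76000*(1/391) = 601359/2201 + 76000/391 = 402407369/860591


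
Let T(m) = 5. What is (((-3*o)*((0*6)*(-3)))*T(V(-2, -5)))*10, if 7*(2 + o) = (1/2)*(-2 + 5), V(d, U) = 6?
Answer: 0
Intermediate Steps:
o = -25/14 (o = -2 + ((1/2)*(-2 + 5))/7 = -2 + ((1*(½))*3)/7 = -2 + ((½)*3)/7 = -2 + (⅐)*(3/2) = -2 + 3/14 = -25/14 ≈ -1.7857)
(((-3*o)*((0*6)*(-3)))*T(V(-2, -5)))*10 = (((-3*(-25/14))*((0*6)*(-3)))*5)*10 = ((75*(0*(-3))/14)*5)*10 = (((75/14)*0)*5)*10 = (0*5)*10 = 0*10 = 0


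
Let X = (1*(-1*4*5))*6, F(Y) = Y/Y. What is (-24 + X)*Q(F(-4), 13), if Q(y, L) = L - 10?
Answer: -432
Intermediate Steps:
F(Y) = 1
X = -120 (X = (1*(-4*5))*6 = (1*(-20))*6 = -20*6 = -120)
Q(y, L) = -10 + L
(-24 + X)*Q(F(-4), 13) = (-24 - 120)*(-10 + 13) = -144*3 = -432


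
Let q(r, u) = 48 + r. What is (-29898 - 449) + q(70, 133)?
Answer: -30229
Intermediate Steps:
(-29898 - 449) + q(70, 133) = (-29898 - 449) + (48 + 70) = -30347 + 118 = -30229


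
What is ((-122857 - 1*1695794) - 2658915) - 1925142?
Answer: -6402708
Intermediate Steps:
((-122857 - 1*1695794) - 2658915) - 1925142 = ((-122857 - 1695794) - 2658915) - 1925142 = (-1818651 - 2658915) - 1925142 = -4477566 - 1925142 = -6402708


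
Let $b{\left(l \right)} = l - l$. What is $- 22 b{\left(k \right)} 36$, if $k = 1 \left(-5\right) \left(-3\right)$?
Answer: $0$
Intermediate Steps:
$k = 15$ ($k = \left(-5\right) \left(-3\right) = 15$)
$b{\left(l \right)} = 0$
$- 22 b{\left(k \right)} 36 = \left(-22\right) 0 \cdot 36 = 0 \cdot 36 = 0$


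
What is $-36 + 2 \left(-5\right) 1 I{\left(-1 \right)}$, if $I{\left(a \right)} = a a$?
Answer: $-46$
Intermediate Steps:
$I{\left(a \right)} = a^{2}$
$-36 + 2 \left(-5\right) 1 I{\left(-1 \right)} = -36 + 2 \left(-5\right) 1 \left(-1\right)^{2} = -36 + \left(-10\right) 1 \cdot 1 = -36 - 10 = -46$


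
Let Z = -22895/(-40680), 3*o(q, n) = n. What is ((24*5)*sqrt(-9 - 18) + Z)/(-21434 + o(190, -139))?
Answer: -4579/174763992 - 1080*I*sqrt(3)/64441 ≈ -2.6201e-5 - 0.029028*I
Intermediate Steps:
o(q, n) = n/3
Z = 4579/8136 (Z = -22895*(-1/40680) = 4579/8136 ≈ 0.56281)
((24*5)*sqrt(-9 - 18) + Z)/(-21434 + o(190, -139)) = ((24*5)*sqrt(-9 - 18) + 4579/8136)/(-21434 + (1/3)*(-139)) = (120*sqrt(-27) + 4579/8136)/(-21434 - 139/3) = (120*(3*I*sqrt(3)) + 4579/8136)/(-64441/3) = (360*I*sqrt(3) + 4579/8136)*(-3/64441) = (4579/8136 + 360*I*sqrt(3))*(-3/64441) = -4579/174763992 - 1080*I*sqrt(3)/64441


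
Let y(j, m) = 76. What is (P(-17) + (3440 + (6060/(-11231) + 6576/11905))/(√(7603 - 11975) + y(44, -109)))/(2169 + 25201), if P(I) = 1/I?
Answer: 148223703561253/157830892728890150 - 114986774989*I*√1093/4642085080261475 ≈ 0.00093913 - 0.00081893*I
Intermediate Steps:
(P(-17) + (3440 + (6060/(-11231) + 6576/11905))/(√(7603 - 11975) + y(44, -109)))/(2169 + 25201) = (1/(-17) + (3440 + (6060/(-11231) + 6576/11905))/(√(7603 - 11975) + 76))/(2169 + 25201) = (-1/17 + (3440 + (6060*(-1/11231) + 6576*(1/11905)))/(√(-4372) + 76))/27370 = (-1/17 + (3440 + (-6060/11231 + 6576/11905))/(2*I*√1093 + 76))*(1/27370) = (-1/17 + (3440 + 1710756/133705055)/(76 + 2*I*√1093))*(1/27370) = (-1/17 + 459947099956/(133705055*(76 + 2*I*√1093)))*(1/27370) = -1/465290 + 229973549978/(1829753677675*(76 + 2*I*√1093))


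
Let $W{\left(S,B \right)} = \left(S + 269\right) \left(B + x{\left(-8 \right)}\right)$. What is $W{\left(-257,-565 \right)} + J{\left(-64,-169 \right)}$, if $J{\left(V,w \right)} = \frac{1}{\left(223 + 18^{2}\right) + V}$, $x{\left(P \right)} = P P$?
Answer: $- \frac{2903795}{483} \approx -6012.0$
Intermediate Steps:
$x{\left(P \right)} = P^{2}$
$W{\left(S,B \right)} = \left(64 + B\right) \left(269 + S\right)$ ($W{\left(S,B \right)} = \left(S + 269\right) \left(B + \left(-8\right)^{2}\right) = \left(269 + S\right) \left(B + 64\right) = \left(269 + S\right) \left(64 + B\right) = \left(64 + B\right) \left(269 + S\right)$)
$J{\left(V,w \right)} = \frac{1}{547 + V}$ ($J{\left(V,w \right)} = \frac{1}{\left(223 + 324\right) + V} = \frac{1}{547 + V}$)
$W{\left(-257,-565 \right)} + J{\left(-64,-169 \right)} = \left(17216 + 64 \left(-257\right) + 269 \left(-565\right) - -145205\right) + \frac{1}{547 - 64} = \left(17216 - 16448 - 151985 + 145205\right) + \frac{1}{483} = -6012 + \frac{1}{483} = - \frac{2903795}{483}$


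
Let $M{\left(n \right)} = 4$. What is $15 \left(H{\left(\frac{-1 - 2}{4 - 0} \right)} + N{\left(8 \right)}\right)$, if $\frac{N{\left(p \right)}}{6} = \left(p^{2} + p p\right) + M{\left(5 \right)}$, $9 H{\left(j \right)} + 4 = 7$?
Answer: $11885$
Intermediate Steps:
$H{\left(j \right)} = \frac{1}{3}$ ($H{\left(j \right)} = - \frac{4}{9} + \frac{1}{9} \cdot 7 = - \frac{4}{9} + \frac{7}{9} = \frac{1}{3}$)
$N{\left(p \right)} = 24 + 12 p^{2}$ ($N{\left(p \right)} = 6 \left(\left(p^{2} + p p\right) + 4\right) = 6 \left(\left(p^{2} + p^{2}\right) + 4\right) = 6 \left(2 p^{2} + 4\right) = 6 \left(4 + 2 p^{2}\right) = 24 + 12 p^{2}$)
$15 \left(H{\left(\frac{-1 - 2}{4 - 0} \right)} + N{\left(8 \right)}\right) = 15 \left(\frac{1}{3} + \left(24 + 12 \cdot 8^{2}\right)\right) = 15 \left(\frac{1}{3} + \left(24 + 12 \cdot 64\right)\right) = 15 \left(\frac{1}{3} + \left(24 + 768\right)\right) = 15 \left(\frac{1}{3} + 792\right) = 15 \cdot \frac{2377}{3} = 11885$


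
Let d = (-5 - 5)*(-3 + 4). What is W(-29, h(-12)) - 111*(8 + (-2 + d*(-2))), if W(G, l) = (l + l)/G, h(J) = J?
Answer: -83670/29 ≈ -2885.2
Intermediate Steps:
d = -10 (d = -10*1 = -10)
W(G, l) = 2*l/G (W(G, l) = (2*l)/G = 2*l/G)
W(-29, h(-12)) - 111*(8 + (-2 + d*(-2))) = 2*(-12)/(-29) - 111*(8 + (-2 - 10*(-2))) = 2*(-12)*(-1/29) - 111*(8 + (-2 + 20)) = 24/29 - 111*(8 + 18) = 24/29 - 111*26 = 24/29 - 2886 = -83670/29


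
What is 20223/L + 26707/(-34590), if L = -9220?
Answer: -94575211/31891980 ≈ -2.9655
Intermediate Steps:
20223/L + 26707/(-34590) = 20223/(-9220) + 26707/(-34590) = 20223*(-1/9220) + 26707*(-1/34590) = -20223/9220 - 26707/34590 = -94575211/31891980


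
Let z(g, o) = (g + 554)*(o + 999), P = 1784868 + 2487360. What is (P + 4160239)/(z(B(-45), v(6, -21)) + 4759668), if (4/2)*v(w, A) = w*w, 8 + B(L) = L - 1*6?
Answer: 8432467/5263083 ≈ 1.6022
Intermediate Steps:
B(L) = -14 + L (B(L) = -8 + (L - 1*6) = -8 + (L - 6) = -8 + (-6 + L) = -14 + L)
v(w, A) = w²/2 (v(w, A) = (w*w)/2 = w²/2)
P = 4272228
z(g, o) = (554 + g)*(999 + o)
(P + 4160239)/(z(B(-45), v(6, -21)) + 4759668) = (4272228 + 4160239)/((553446 + 554*((½)*6²) + 999*(-14 - 45) + (-14 - 45)*((½)*6²)) + 4759668) = 8432467/((553446 + 554*((½)*36) + 999*(-59) - 59*36/2) + 4759668) = 8432467/((553446 + 554*18 - 58941 - 59*18) + 4759668) = 8432467/((553446 + 9972 - 58941 - 1062) + 4759668) = 8432467/(503415 + 4759668) = 8432467/5263083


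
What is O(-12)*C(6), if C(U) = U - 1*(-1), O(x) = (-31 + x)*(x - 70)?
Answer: 24682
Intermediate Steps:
O(x) = (-70 + x)*(-31 + x) (O(x) = (-31 + x)*(-70 + x) = (-70 + x)*(-31 + x))
C(U) = 1 + U (C(U) = U + 1 = 1 + U)
O(-12)*C(6) = (2170 + (-12)² - 101*(-12))*(1 + 6) = (2170 + 144 + 1212)*7 = 3526*7 = 24682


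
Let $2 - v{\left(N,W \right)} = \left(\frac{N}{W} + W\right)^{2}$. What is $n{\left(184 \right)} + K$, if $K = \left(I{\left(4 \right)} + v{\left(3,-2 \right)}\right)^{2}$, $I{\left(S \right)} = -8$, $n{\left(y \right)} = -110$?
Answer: $\frac{3569}{16} \approx 223.06$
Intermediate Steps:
$v{\left(N,W \right)} = 2 - \left(W + \frac{N}{W}\right)^{2}$ ($v{\left(N,W \right)} = 2 - \left(\frac{N}{W} + W\right)^{2} = 2 - \left(W + \frac{N}{W}\right)^{2}$)
$K = \frac{5329}{16}$ ($K = \left(-8 + \left(2 - \frac{\left(3 + \left(-2\right)^{2}\right)^{2}}{4}\right)\right)^{2} = \left(-8 + \left(2 - \frac{\left(3 + 4\right)^{2}}{4}\right)\right)^{2} = \left(-8 + \left(2 - \frac{7^{2}}{4}\right)\right)^{2} = \left(-8 + \left(2 - \frac{1}{4} \cdot 49\right)\right)^{2} = \left(-8 + \left(2 - \frac{49}{4}\right)\right)^{2} = \left(-8 - \frac{41}{4}\right)^{2} = \left(- \frac{73}{4}\right)^{2} = \frac{5329}{16} \approx 333.06$)
$n{\left(184 \right)} + K = -110 + \frac{5329}{16} = \frac{3569}{16}$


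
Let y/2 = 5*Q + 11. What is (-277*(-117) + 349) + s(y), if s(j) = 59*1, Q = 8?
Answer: 32817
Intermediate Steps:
y = 102 (y = 2*(5*8 + 11) = 2*(40 + 11) = 2*51 = 102)
s(j) = 59
(-277*(-117) + 349) + s(y) = (-277*(-117) + 349) + 59 = (32409 + 349) + 59 = 32758 + 59 = 32817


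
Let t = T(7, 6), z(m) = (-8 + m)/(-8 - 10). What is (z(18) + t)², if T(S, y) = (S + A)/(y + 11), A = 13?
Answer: 9025/23409 ≈ 0.38554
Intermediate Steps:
z(m) = 4/9 - m/18 (z(m) = (-8 + m)/(-18) = (-8 + m)*(-1/18) = 4/9 - m/18)
T(S, y) = (13 + S)/(11 + y) (T(S, y) = (S + 13)/(y + 11) = (13 + S)/(11 + y))
t = 20/17 (t = (13 + 7)/(11 + 6) = 20/17 ≈ 1.1765)
(z(18) + t)² = ((4/9 - 1/18*18) + 20/17)² = ((4/9 - 1) + 20/17)² = (-5/9 + 20/17)² = (95/153)² = 9025/23409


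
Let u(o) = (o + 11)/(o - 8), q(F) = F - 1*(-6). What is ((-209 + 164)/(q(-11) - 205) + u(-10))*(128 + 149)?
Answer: 2770/63 ≈ 43.968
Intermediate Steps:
q(F) = 6 + F (q(F) = F + 6 = 6 + F)
u(o) = (11 + o)/(-8 + o)
((-209 + 164)/(q(-11) - 205) + u(-10))*(128 + 149) = ((-209 + 164)/((6 - 11) - 205) + (11 - 10)/(-8 - 10))*(128 + 149) = (-45/(-5 - 205) + 1/(-18))*277 = (-45/(-210) - 1/18*1)*277 = (-45*(-1/210) - 1/18)*277 = (3/14 - 1/18)*277 = (10/63)*277 = 2770/63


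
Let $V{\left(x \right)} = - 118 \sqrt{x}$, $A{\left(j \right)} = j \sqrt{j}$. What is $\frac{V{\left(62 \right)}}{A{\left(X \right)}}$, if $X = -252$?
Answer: $- \frac{59 i \sqrt{434}}{5292} \approx - 0.23226 i$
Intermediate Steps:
$A{\left(j \right)} = j^{\frac{3}{2}}$
$\frac{V{\left(62 \right)}}{A{\left(X \right)}} = \frac{\left(-118\right) \sqrt{62}}{\left(-252\right)^{\frac{3}{2}}} = \frac{\left(-118\right) \sqrt{62}}{\left(-1512\right) i \sqrt{7}} = - 118 \sqrt{62} \frac{i \sqrt{7}}{10584} = - \frac{59 i \sqrt{434}}{5292}$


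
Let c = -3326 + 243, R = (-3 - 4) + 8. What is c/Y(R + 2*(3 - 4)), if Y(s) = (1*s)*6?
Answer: 3083/6 ≈ 513.83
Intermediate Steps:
R = 1 (R = -7 + 8 = 1)
c = -3083
Y(s) = 6*s (Y(s) = s*6 = 6*s)
c/Y(R + 2*(3 - 4)) = -3083*1/(6*(1 + 2*(3 - 4))) = -3083*1/(6*(1 + 2*(-1))) = -3083*1/(6*(1 - 2)) = -3083/(6*(-1)) = -3083/(-6) = -3083*(-⅙) = 3083/6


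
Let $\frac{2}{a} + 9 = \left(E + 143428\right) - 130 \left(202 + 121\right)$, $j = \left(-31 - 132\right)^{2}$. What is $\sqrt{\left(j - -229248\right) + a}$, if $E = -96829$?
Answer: $\frac{\sqrt{13532719323}}{230} \approx 505.78$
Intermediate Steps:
$j = 26569$ ($j = \left(-163\right)^{2} = 26569$)
$a = \frac{1}{2300}$ ($a = \frac{2}{-9 + \left(\left(-96829 + 143428\right) - 130 \left(202 + 121\right)\right)} = \frac{2}{-9 + \left(46599 - 41990\right)} = \frac{2}{-9 + 4609} = \frac{2}{4600} = 2 \cdot \frac{1}{4600} = \frac{1}{2300} \approx 0.00043478$)
$\sqrt{\left(j - -229248\right) + a} = \sqrt{\left(26569 - -229248\right) + \frac{1}{2300}} = \sqrt{\left(26569 + 229248\right) + \frac{1}{2300}} = \sqrt{255817 + \frac{1}{2300}} = \sqrt{\frac{588379101}{2300}} = \frac{\sqrt{13532719323}}{230}$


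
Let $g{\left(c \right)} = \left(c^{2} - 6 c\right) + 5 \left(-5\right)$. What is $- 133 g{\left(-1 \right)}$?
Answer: $2394$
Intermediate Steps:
$g{\left(c \right)} = -25 + c^{2} - 6 c$ ($g{\left(c \right)} = \left(c^{2} - 6 c\right) - 25 = -25 + c^{2} - 6 c$)
$- 133 g{\left(-1 \right)} = - 133 \left(-25 + \left(-1\right)^{2} - -6\right) = - 133 \left(-25 + 1 + 6\right) = \left(-133\right) \left(-18\right) = 2394$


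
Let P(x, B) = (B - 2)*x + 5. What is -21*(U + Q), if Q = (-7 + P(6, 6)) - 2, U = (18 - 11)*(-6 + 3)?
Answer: 21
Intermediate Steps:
P(x, B) = 5 + x*(-2 + B) (P(x, B) = (-2 + B)*x + 5 = x*(-2 + B) + 5 = 5 + x*(-2 + B))
U = -21 (U = 7*(-3) = -21)
Q = 20 (Q = (-7 + (5 - 2*6 + 6*6)) - 2 = (-7 + (5 - 12 + 36)) - 2 = (-7 + 29) - 2 = 22 - 2 = 20)
-21*(U + Q) = -21*(-21 + 20) = -21*(-1) = 21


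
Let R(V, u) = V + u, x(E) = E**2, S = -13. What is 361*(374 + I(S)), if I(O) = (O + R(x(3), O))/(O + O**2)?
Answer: 21056047/156 ≈ 1.3497e+5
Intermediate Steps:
I(O) = (9 + 2*O)/(O + O**2) (I(O) = (O + (3**2 + O))/(O + O**2) = (O + (9 + O))/(O + O**2) = (9 + 2*O)/(O + O**2))
361*(374 + I(S)) = 361*(374 + (9 + 2*(-13))/((-13)*(1 - 13))) = 361*(374 - 1/13*(9 - 26)/(-12)) = 361*(374 - 1/13*(-1/12)*(-17)) = 361*(374 - 17/156) = 361*(58327/156) = 21056047/156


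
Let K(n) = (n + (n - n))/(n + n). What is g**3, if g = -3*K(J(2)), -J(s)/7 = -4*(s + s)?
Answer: -27/8 ≈ -3.3750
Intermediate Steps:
J(s) = 56*s (J(s) = -(-28)*(s + s) = -(-28)*2*s = -(-56)*s = 56*s)
K(n) = 1/2 (K(n) = (n + 0)/((2*n)) = n*(1/(2*n)) = 1/2)
g = -3/2 (g = -3*1/2 = -3/2 ≈ -1.5000)
g**3 = (-3/2)**3 = -27/8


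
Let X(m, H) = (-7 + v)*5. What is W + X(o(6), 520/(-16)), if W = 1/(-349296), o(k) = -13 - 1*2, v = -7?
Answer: -24450721/349296 ≈ -70.000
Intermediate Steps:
o(k) = -15 (o(k) = -13 - 2 = -15)
W = -1/349296 ≈ -2.8629e-6
X(m, H) = -70 (X(m, H) = (-7 - 7)*5 = -14*5 = -70)
W + X(o(6), 520/(-16)) = -1/349296 - 70 = -24450721/349296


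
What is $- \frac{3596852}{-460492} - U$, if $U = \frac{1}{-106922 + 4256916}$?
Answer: $\frac{3731728439599}{477759759262} \approx 7.8109$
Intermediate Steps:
$U = \frac{1}{4149994} \approx 2.4096 \cdot 10^{-7}$
$- \frac{3596852}{-460492} - U = - \frac{3596852}{-460492} - \frac{1}{4149994} = \left(-3596852\right) \left(- \frac{1}{460492}\right) - \frac{1}{4149994} = \frac{899213}{115123} - \frac{1}{4149994} = \frac{3731728439599}{477759759262}$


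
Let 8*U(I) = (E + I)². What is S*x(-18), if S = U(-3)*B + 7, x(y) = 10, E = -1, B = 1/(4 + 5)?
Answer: 650/9 ≈ 72.222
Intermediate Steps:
B = ⅑ (B = 1/9 = ⅑ ≈ 0.11111)
U(I) = (-1 + I)²/8
S = 65/9 (S = ((-1 - 3)²/8)*(⅑) + 7 = ((⅛)*(-4)²)*(⅑) + 7 = ((⅛)*16)*(⅑) + 7 = 2*(⅑) + 7 = 2/9 + 7 = 65/9 ≈ 7.2222)
S*x(-18) = (65/9)*10 = 650/9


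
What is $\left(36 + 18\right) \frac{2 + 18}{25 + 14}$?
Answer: $\frac{360}{13} \approx 27.692$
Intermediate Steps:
$\left(36 + 18\right) \frac{2 + 18}{25 + 14} = 54 \cdot \frac{20}{39} = \frac{360}{13}$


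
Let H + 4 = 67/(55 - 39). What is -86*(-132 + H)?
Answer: 90687/8 ≈ 11336.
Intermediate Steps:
H = 3/16 (H = -4 + 67/(55 - 39) = -4 + 67/16 = 3/16 ≈ 0.18750)
-86*(-132 + H) = -86*(-132 + 3/16) = -86*(-2109/16) = 90687/8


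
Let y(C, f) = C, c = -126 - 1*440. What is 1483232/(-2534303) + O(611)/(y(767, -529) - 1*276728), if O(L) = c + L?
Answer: -136476076529/233122930061 ≈ -0.58543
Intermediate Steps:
c = -566 (c = -126 - 440 = -566)
O(L) = -566 + L
1483232/(-2534303) + O(611)/(y(767, -529) - 1*276728) = 1483232/(-2534303) + (-566 + 611)/(767 - 1*276728) = 1483232*(-1/2534303) + 45/(767 - 276728) = -1483232/2534303 + 45/(-275961) = -1483232/2534303 + 45*(-1/275961) = -1483232/2534303 - 15/91987 = -136476076529/233122930061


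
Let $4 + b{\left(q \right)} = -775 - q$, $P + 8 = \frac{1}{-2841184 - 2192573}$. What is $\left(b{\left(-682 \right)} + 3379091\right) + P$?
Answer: $\frac{17008994430401}{5033757} \approx 3.379 \cdot 10^{6}$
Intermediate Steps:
$P = - \frac{40270057}{5033757}$ ($P = -8 + \frac{1}{-2841184 - 2192573} = -8 + \frac{1}{-5033757} = -8 - \frac{1}{5033757} = - \frac{40270057}{5033757} \approx -8.0$)
$b{\left(q \right)} = -779 - q$ ($b{\left(q \right)} = -4 - \left(775 + q\right) = -779 - q$)
$\left(b{\left(-682 \right)} + 3379091\right) + P = \left(\left(-779 - -682\right) + 3379091\right) - \frac{40270057}{5033757} = \left(\left(-779 + 682\right) + 3379091\right) - \frac{40270057}{5033757} = \left(-97 + 3379091\right) - \frac{40270057}{5033757} = 3378994 - \frac{40270057}{5033757} = \frac{17008994430401}{5033757}$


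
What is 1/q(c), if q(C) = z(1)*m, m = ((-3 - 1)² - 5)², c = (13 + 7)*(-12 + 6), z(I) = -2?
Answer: -1/242 ≈ -0.0041322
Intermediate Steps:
c = -120 (c = 20*(-6) = -120)
m = 121 (m = ((-4)² - 5)² = (16 - 5)² = 11² = 121)
q(C) = -242 (q(C) = -2*121 = -242)
1/q(c) = 1/(-242) = -1/242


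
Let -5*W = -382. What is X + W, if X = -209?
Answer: -663/5 ≈ -132.60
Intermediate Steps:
W = 382/5 (W = -⅕*(-382) = 382/5 ≈ 76.400)
X + W = -209 + 382/5 = -663/5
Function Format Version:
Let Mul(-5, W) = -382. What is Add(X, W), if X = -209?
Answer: Rational(-663, 5) ≈ -132.60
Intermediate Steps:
W = Rational(382, 5) (W = Mul(Rational(-1, 5), -382) = Rational(382, 5) ≈ 76.400)
Add(X, W) = Add(-209, Rational(382, 5)) = Rational(-663, 5)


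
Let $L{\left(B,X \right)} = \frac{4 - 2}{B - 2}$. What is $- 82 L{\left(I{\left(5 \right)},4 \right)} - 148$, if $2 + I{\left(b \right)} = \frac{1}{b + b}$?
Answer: $- \frac{4132}{39} \approx -105.95$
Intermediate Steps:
$I{\left(b \right)} = -2 + \frac{1}{2 b}$ ($I{\left(b \right)} = -2 + \frac{1}{b + b} = -2 + \frac{1}{2 b}$)
$L{\left(B,X \right)} = \frac{2}{-2 + B}$
$- 82 L{\left(I{\left(5 \right)},4 \right)} - 148 = - 82 \frac{2}{-2 - \left(2 - \frac{1}{2 \cdot 5}\right)} - 148 = - 82 \frac{2}{-2 + \left(-2 + \frac{1}{2} \cdot \frac{1}{5}\right)} - 148 = - 82 \frac{2}{-2 + \left(-2 + \frac{1}{10}\right)} - 148 = - 82 \frac{2}{-2 - \frac{19}{10}} - 148 = - 82 \frac{2}{- \frac{39}{10}} - 148 = - 82 \cdot 2 \left(- \frac{10}{39}\right) - 148 = \left(-82\right) \left(- \frac{20}{39}\right) - 148 = \frac{1640}{39} - 148 = - \frac{4132}{39}$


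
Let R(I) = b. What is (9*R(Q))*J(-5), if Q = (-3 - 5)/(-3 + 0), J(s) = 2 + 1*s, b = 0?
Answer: 0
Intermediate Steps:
J(s) = 2 + s
Q = 8/3 (Q = -8/(-3) = -8*(-⅓) = 8/3 ≈ 2.6667)
R(I) = 0
(9*R(Q))*J(-5) = (9*0)*(2 - 5) = 0*(-3) = 0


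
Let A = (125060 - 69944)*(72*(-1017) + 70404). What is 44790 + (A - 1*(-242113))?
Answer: -155140217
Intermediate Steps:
A = -155427120 (A = 55116*(-73224 + 70404) = 55116*(-2820) = -155427120)
44790 + (A - 1*(-242113)) = 44790 + (-155427120 - 1*(-242113)) = 44790 + (-155427120 + 242113) = 44790 - 155185007 = -155140217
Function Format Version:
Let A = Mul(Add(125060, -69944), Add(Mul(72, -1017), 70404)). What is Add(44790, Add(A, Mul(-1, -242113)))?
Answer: -155140217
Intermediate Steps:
A = -155427120 (A = Mul(55116, Add(-73224, 70404)) = Mul(55116, -2820) = -155427120)
Add(44790, Add(A, Mul(-1, -242113))) = Add(44790, Add(-155427120, Mul(-1, -242113))) = Add(44790, Add(-155427120, 242113)) = Add(44790, -155185007) = -155140217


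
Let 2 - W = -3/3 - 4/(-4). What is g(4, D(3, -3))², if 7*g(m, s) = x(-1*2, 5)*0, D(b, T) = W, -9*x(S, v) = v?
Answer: 0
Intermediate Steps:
W = 2 (W = 2 - (-3/3 - 4/(-4)) = 2 - (-3*⅓ - 4*(-¼)) = 2 - (-1 + 1) = 2 - 1*0 = 2 + 0 = 2)
x(S, v) = -v/9
D(b, T) = 2
g(m, s) = 0 (g(m, s) = (-⅑*5*0)/7 = (-5/9*0)/7 = (⅐)*0 = 0)
g(4, D(3, -3))² = 0² = 0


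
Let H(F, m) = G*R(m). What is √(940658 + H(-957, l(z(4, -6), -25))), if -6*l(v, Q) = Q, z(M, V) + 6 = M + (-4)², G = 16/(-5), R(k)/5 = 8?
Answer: √940530 ≈ 969.81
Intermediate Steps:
R(k) = 40 (R(k) = 5*8 = 40)
G = -16/5 (G = 16*(-⅕) = -16/5 ≈ -3.2000)
z(M, V) = 10 + M (z(M, V) = -6 + (M + (-4)²) = -6 + (M + 16) = -6 + (16 + M) = 10 + M)
l(v, Q) = -Q/6
H(F, m) = -128 (H(F, m) = -16/5*40 = -128)
√(940658 + H(-957, l(z(4, -6), -25))) = √(940658 - 128) = √940530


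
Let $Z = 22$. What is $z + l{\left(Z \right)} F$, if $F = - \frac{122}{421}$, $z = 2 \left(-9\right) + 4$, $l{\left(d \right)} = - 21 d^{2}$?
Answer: $\frac{1234114}{421} \approx 2931.4$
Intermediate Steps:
$z = -14$ ($z = -18 + 4 = -14$)
$F = - \frac{122}{421}$ ($F = \left(-122\right) \frac{1}{421} = - \frac{122}{421} \approx -0.28979$)
$z + l{\left(Z \right)} F = -14 + - 21 \cdot 22^{2} \left(- \frac{122}{421}\right) = -14 + \left(-21\right) 484 \left(- \frac{122}{421}\right) = -14 - - \frac{1240008}{421} = -14 + \frac{1240008}{421} = \frac{1234114}{421}$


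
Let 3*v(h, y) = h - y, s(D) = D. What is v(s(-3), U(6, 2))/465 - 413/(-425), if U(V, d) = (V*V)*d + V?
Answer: 12038/13175 ≈ 0.91370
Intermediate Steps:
U(V, d) = V + d*V² (U(V, d) = V²*d + V = d*V² + V = V + d*V²)
v(h, y) = -y/3 + h/3 (v(h, y) = (h - y)/3 = -y/3 + h/3)
v(s(-3), U(6, 2))/465 - 413/(-425) = (-2*(1 + 6*2) + (⅓)*(-3))/465 - 413/(-425) = (-2*(1 + 12) - 1)*(1/465) - 413*(-1/425) = (-2*13 - 1)*(1/465) + 413/425 = (-⅓*78 - 1)*(1/465) + 413/425 = (-26 - 1)*(1/465) + 413/425 = -27*1/465 + 413/425 = -9/155 + 413/425 = 12038/13175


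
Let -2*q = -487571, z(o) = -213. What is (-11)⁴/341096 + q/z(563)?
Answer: -83151140375/72653448 ≈ -1144.5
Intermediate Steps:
q = 487571/2 (q = -½*(-487571) = 487571/2 ≈ 2.4379e+5)
(-11)⁴/341096 + q/z(563) = (-11)⁴/341096 + (487571/2)/(-213) = 14641*(1/341096) + (487571/2)*(-1/213) = 14641/341096 - 487571/426 = -83151140375/72653448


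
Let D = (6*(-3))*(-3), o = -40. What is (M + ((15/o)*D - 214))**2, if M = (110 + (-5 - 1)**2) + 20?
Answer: 74529/16 ≈ 4658.1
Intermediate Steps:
D = 54 (D = -18*(-3) = 54)
M = 166 (M = (110 + (-6)**2) + 20 = (110 + 36) + 20 = 146 + 20 = 166)
(M + ((15/o)*D - 214))**2 = (166 + ((15/(-40))*54 - 214))**2 = (166 + ((15*(-1/40))*54 - 214))**2 = (166 + (-3/8*54 - 214))**2 = (166 + (-81/4 - 214))**2 = (166 - 937/4)**2 = (-273/4)**2 = 74529/16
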